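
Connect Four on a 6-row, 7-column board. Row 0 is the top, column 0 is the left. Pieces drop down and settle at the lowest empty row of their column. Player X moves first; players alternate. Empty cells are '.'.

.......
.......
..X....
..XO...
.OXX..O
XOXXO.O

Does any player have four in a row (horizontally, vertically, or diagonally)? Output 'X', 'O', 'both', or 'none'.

X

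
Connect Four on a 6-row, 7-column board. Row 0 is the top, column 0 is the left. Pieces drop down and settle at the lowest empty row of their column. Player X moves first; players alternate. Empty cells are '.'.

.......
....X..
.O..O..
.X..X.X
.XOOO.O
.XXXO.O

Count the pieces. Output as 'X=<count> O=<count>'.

X=8 O=8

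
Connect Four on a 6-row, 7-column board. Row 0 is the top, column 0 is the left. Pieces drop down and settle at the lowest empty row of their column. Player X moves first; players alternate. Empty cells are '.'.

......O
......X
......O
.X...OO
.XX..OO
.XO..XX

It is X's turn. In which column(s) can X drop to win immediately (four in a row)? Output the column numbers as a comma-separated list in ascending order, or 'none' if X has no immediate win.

col 0: drop X → no win
col 1: drop X → WIN!
col 2: drop X → no win
col 3: drop X → no win
col 4: drop X → no win
col 5: drop X → no win

Answer: 1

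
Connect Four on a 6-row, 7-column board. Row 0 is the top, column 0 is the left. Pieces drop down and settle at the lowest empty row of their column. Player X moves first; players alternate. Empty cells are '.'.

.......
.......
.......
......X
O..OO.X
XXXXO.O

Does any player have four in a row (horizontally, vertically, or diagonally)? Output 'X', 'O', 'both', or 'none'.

X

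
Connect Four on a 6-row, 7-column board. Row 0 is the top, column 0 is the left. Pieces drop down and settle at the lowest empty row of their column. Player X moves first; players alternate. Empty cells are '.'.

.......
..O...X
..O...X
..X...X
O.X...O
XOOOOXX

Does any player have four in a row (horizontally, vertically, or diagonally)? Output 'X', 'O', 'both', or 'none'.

O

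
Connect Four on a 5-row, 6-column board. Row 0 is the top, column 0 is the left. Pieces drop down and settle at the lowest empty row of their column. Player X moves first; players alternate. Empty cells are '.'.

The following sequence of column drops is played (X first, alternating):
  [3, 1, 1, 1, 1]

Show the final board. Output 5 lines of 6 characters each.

Answer: ......
.X....
.O....
.X....
.O.X..

Derivation:
Move 1: X drops in col 3, lands at row 4
Move 2: O drops in col 1, lands at row 4
Move 3: X drops in col 1, lands at row 3
Move 4: O drops in col 1, lands at row 2
Move 5: X drops in col 1, lands at row 1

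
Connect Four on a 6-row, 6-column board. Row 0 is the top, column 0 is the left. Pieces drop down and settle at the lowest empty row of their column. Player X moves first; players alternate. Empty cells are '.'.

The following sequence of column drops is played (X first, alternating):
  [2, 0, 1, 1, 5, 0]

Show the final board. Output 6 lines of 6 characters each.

Answer: ......
......
......
......
OO....
OXX..X

Derivation:
Move 1: X drops in col 2, lands at row 5
Move 2: O drops in col 0, lands at row 5
Move 3: X drops in col 1, lands at row 5
Move 4: O drops in col 1, lands at row 4
Move 5: X drops in col 5, lands at row 5
Move 6: O drops in col 0, lands at row 4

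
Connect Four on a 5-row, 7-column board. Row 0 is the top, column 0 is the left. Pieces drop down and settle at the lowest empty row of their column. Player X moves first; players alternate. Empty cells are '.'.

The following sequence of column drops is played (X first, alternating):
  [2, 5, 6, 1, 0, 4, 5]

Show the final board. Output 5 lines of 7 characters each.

Answer: .......
.......
.......
.....X.
XOX.OOX

Derivation:
Move 1: X drops in col 2, lands at row 4
Move 2: O drops in col 5, lands at row 4
Move 3: X drops in col 6, lands at row 4
Move 4: O drops in col 1, lands at row 4
Move 5: X drops in col 0, lands at row 4
Move 6: O drops in col 4, lands at row 4
Move 7: X drops in col 5, lands at row 3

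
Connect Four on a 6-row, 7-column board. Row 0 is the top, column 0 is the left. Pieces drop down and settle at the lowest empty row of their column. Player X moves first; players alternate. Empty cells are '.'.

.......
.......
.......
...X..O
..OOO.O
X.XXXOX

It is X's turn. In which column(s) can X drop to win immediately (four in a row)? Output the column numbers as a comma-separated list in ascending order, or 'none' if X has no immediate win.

Answer: 1

Derivation:
col 0: drop X → no win
col 1: drop X → WIN!
col 2: drop X → no win
col 3: drop X → no win
col 4: drop X → no win
col 5: drop X → no win
col 6: drop X → no win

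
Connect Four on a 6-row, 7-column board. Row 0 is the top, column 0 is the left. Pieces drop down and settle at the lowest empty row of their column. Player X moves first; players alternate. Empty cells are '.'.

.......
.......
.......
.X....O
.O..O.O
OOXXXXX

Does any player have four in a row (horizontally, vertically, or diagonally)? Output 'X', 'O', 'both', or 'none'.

X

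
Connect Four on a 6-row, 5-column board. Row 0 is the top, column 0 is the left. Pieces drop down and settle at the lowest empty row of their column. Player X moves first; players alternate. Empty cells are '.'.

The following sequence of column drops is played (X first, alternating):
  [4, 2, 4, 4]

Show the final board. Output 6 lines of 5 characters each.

Move 1: X drops in col 4, lands at row 5
Move 2: O drops in col 2, lands at row 5
Move 3: X drops in col 4, lands at row 4
Move 4: O drops in col 4, lands at row 3

Answer: .....
.....
.....
....O
....X
..O.X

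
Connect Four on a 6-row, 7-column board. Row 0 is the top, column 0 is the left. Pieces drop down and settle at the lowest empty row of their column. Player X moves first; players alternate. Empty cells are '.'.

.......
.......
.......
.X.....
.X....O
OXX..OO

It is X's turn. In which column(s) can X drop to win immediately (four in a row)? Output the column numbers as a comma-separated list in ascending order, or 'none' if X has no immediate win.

Answer: 1

Derivation:
col 0: drop X → no win
col 1: drop X → WIN!
col 2: drop X → no win
col 3: drop X → no win
col 4: drop X → no win
col 5: drop X → no win
col 6: drop X → no win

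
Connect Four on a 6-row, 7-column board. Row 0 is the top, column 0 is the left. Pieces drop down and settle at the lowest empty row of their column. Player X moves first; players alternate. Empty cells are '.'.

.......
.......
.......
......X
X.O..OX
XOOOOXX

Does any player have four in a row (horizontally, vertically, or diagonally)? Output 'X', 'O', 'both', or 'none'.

O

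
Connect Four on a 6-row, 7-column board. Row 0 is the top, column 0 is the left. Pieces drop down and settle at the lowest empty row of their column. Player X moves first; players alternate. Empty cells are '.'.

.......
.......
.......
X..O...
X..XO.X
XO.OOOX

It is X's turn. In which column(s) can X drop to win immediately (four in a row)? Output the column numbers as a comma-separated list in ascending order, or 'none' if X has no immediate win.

Answer: 0

Derivation:
col 0: drop X → WIN!
col 1: drop X → no win
col 2: drop X → no win
col 3: drop X → no win
col 4: drop X → no win
col 5: drop X → no win
col 6: drop X → no win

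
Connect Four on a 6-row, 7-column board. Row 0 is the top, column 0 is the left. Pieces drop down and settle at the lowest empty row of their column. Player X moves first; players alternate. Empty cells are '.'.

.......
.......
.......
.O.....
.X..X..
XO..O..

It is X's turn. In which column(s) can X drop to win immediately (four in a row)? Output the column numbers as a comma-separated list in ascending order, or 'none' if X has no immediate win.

col 0: drop X → no win
col 1: drop X → no win
col 2: drop X → no win
col 3: drop X → no win
col 4: drop X → no win
col 5: drop X → no win
col 6: drop X → no win

Answer: none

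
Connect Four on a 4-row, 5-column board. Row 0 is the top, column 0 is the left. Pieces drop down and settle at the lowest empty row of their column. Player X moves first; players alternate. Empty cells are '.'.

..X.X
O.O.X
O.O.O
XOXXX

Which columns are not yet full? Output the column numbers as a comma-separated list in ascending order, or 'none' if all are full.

col 0: top cell = '.' → open
col 1: top cell = '.' → open
col 2: top cell = 'X' → FULL
col 3: top cell = '.' → open
col 4: top cell = 'X' → FULL

Answer: 0,1,3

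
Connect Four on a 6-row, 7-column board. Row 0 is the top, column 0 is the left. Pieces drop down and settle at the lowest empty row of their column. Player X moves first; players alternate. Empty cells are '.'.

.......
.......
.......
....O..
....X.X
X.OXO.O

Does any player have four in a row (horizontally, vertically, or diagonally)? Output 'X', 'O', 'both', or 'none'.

none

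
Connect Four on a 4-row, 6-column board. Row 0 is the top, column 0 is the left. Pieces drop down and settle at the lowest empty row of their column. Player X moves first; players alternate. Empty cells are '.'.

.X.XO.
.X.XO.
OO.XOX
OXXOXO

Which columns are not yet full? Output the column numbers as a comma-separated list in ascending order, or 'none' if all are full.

col 0: top cell = '.' → open
col 1: top cell = 'X' → FULL
col 2: top cell = '.' → open
col 3: top cell = 'X' → FULL
col 4: top cell = 'O' → FULL
col 5: top cell = '.' → open

Answer: 0,2,5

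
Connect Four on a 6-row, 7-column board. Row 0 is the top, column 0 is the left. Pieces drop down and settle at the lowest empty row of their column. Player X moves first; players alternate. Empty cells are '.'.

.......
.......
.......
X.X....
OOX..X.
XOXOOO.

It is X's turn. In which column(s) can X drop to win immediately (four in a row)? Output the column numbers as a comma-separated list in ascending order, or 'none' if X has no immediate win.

col 0: drop X → no win
col 1: drop X → no win
col 2: drop X → WIN!
col 3: drop X → no win
col 4: drop X → no win
col 5: drop X → no win
col 6: drop X → no win

Answer: 2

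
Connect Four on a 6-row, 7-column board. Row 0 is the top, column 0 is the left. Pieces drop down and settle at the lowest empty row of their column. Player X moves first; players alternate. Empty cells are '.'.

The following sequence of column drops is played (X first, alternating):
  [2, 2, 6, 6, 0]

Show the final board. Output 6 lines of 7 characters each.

Answer: .......
.......
.......
.......
..O...O
X.X...X

Derivation:
Move 1: X drops in col 2, lands at row 5
Move 2: O drops in col 2, lands at row 4
Move 3: X drops in col 6, lands at row 5
Move 4: O drops in col 6, lands at row 4
Move 5: X drops in col 0, lands at row 5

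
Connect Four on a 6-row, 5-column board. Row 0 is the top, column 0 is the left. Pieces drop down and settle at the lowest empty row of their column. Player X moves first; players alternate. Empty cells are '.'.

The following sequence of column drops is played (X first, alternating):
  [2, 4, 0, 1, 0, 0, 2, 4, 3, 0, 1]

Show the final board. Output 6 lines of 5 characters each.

Move 1: X drops in col 2, lands at row 5
Move 2: O drops in col 4, lands at row 5
Move 3: X drops in col 0, lands at row 5
Move 4: O drops in col 1, lands at row 5
Move 5: X drops in col 0, lands at row 4
Move 6: O drops in col 0, lands at row 3
Move 7: X drops in col 2, lands at row 4
Move 8: O drops in col 4, lands at row 4
Move 9: X drops in col 3, lands at row 5
Move 10: O drops in col 0, lands at row 2
Move 11: X drops in col 1, lands at row 4

Answer: .....
.....
O....
O....
XXX.O
XOXXO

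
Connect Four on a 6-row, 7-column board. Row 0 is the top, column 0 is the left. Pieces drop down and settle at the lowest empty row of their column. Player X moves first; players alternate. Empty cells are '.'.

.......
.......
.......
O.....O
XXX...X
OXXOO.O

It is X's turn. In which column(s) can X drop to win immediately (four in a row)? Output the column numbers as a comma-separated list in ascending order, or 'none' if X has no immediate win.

col 0: drop X → no win
col 1: drop X → no win
col 2: drop X → no win
col 3: drop X → WIN!
col 4: drop X → no win
col 5: drop X → no win
col 6: drop X → no win

Answer: 3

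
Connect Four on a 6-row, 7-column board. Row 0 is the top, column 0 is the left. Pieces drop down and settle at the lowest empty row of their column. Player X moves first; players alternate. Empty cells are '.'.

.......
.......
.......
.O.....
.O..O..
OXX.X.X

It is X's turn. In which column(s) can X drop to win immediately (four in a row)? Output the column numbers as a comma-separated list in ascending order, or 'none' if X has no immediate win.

col 0: drop X → no win
col 1: drop X → no win
col 2: drop X → no win
col 3: drop X → WIN!
col 4: drop X → no win
col 5: drop X → no win
col 6: drop X → no win

Answer: 3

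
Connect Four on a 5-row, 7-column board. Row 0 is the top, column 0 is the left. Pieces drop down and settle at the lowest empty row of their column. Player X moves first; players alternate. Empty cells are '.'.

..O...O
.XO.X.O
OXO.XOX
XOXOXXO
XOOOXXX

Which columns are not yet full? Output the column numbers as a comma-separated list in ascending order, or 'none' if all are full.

Answer: 0,1,3,4,5

Derivation:
col 0: top cell = '.' → open
col 1: top cell = '.' → open
col 2: top cell = 'O' → FULL
col 3: top cell = '.' → open
col 4: top cell = '.' → open
col 5: top cell = '.' → open
col 6: top cell = 'O' → FULL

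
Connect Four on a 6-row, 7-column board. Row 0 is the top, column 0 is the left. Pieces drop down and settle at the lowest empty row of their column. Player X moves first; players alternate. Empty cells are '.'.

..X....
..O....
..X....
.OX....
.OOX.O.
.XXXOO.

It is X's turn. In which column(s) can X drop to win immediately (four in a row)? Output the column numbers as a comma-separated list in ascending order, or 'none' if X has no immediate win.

Answer: 0

Derivation:
col 0: drop X → WIN!
col 1: drop X → no win
col 3: drop X → no win
col 4: drop X → no win
col 5: drop X → no win
col 6: drop X → no win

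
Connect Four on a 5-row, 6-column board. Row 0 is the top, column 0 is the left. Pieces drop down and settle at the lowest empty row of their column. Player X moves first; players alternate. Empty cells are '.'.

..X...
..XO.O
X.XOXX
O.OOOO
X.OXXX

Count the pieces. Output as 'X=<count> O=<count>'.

X=10 O=9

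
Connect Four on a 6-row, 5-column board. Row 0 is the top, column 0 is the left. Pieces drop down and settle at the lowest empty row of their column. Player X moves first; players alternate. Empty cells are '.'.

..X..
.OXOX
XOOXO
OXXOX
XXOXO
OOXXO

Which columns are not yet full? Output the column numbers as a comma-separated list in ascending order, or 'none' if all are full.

col 0: top cell = '.' → open
col 1: top cell = '.' → open
col 2: top cell = 'X' → FULL
col 3: top cell = '.' → open
col 4: top cell = '.' → open

Answer: 0,1,3,4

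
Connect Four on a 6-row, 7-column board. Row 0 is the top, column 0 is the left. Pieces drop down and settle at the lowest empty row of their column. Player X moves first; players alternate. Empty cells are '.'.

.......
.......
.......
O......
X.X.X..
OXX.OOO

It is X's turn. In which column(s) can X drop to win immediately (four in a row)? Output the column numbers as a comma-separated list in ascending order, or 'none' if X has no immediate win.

Answer: none

Derivation:
col 0: drop X → no win
col 1: drop X → no win
col 2: drop X → no win
col 3: drop X → no win
col 4: drop X → no win
col 5: drop X → no win
col 6: drop X → no win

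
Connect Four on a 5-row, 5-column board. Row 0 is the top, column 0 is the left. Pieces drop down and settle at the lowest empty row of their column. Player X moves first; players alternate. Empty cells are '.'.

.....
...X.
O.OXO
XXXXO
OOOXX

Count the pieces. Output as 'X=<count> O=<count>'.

X=8 O=7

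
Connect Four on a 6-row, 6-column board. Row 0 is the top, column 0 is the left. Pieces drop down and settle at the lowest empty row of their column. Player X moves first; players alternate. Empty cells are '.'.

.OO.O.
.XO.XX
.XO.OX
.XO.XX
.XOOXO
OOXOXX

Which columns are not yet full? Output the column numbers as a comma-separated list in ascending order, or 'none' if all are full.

col 0: top cell = '.' → open
col 1: top cell = 'O' → FULL
col 2: top cell = 'O' → FULL
col 3: top cell = '.' → open
col 4: top cell = 'O' → FULL
col 5: top cell = '.' → open

Answer: 0,3,5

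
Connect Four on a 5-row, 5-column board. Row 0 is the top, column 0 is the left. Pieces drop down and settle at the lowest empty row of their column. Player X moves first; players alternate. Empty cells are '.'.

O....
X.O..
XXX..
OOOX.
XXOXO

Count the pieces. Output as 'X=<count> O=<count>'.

X=8 O=7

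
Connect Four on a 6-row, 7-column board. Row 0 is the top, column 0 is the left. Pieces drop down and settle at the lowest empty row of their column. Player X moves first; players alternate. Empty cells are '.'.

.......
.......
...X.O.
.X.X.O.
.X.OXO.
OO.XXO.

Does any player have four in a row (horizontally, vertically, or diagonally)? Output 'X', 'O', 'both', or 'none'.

O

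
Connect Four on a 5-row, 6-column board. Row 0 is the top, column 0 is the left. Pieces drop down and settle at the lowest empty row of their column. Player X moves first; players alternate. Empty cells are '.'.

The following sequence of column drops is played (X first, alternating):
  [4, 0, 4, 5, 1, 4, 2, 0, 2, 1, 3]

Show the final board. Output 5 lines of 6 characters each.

Move 1: X drops in col 4, lands at row 4
Move 2: O drops in col 0, lands at row 4
Move 3: X drops in col 4, lands at row 3
Move 4: O drops in col 5, lands at row 4
Move 5: X drops in col 1, lands at row 4
Move 6: O drops in col 4, lands at row 2
Move 7: X drops in col 2, lands at row 4
Move 8: O drops in col 0, lands at row 3
Move 9: X drops in col 2, lands at row 3
Move 10: O drops in col 1, lands at row 3
Move 11: X drops in col 3, lands at row 4

Answer: ......
......
....O.
OOX.X.
OXXXXO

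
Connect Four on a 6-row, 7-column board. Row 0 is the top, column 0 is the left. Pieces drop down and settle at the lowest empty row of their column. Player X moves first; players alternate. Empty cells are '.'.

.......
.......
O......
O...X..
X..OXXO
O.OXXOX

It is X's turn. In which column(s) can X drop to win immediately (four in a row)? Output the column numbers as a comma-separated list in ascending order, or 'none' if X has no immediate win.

col 0: drop X → no win
col 1: drop X → no win
col 2: drop X → no win
col 3: drop X → no win
col 4: drop X → WIN!
col 5: drop X → no win
col 6: drop X → no win

Answer: 4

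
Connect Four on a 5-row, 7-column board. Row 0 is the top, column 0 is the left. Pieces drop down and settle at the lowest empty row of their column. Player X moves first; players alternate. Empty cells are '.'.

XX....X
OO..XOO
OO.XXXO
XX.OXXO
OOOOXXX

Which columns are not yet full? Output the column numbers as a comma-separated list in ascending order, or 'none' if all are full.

col 0: top cell = 'X' → FULL
col 1: top cell = 'X' → FULL
col 2: top cell = '.' → open
col 3: top cell = '.' → open
col 4: top cell = '.' → open
col 5: top cell = '.' → open
col 6: top cell = 'X' → FULL

Answer: 2,3,4,5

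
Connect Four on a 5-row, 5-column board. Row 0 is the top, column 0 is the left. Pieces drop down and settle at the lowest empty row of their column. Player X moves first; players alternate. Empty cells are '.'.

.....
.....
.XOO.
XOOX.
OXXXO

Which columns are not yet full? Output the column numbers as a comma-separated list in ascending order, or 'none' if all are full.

Answer: 0,1,2,3,4

Derivation:
col 0: top cell = '.' → open
col 1: top cell = '.' → open
col 2: top cell = '.' → open
col 3: top cell = '.' → open
col 4: top cell = '.' → open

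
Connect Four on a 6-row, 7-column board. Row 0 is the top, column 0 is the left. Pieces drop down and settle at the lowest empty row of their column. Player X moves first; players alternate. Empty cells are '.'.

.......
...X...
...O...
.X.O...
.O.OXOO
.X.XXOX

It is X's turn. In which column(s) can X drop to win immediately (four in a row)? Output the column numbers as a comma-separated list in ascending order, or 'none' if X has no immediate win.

Answer: 2

Derivation:
col 0: drop X → no win
col 1: drop X → no win
col 2: drop X → WIN!
col 3: drop X → no win
col 4: drop X → no win
col 5: drop X → no win
col 6: drop X → no win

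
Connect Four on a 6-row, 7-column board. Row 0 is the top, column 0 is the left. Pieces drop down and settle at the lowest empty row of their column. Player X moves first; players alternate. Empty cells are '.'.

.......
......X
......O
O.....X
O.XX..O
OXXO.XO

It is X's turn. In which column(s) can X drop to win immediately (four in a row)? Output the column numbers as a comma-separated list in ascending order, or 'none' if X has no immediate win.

Answer: none

Derivation:
col 0: drop X → no win
col 1: drop X → no win
col 2: drop X → no win
col 3: drop X → no win
col 4: drop X → no win
col 5: drop X → no win
col 6: drop X → no win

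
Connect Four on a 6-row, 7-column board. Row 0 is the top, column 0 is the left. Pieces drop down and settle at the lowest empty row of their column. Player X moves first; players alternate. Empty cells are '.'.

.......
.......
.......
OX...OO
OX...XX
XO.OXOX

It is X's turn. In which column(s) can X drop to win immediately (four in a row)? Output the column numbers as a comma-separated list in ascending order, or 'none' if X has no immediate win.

Answer: none

Derivation:
col 0: drop X → no win
col 1: drop X → no win
col 2: drop X → no win
col 3: drop X → no win
col 4: drop X → no win
col 5: drop X → no win
col 6: drop X → no win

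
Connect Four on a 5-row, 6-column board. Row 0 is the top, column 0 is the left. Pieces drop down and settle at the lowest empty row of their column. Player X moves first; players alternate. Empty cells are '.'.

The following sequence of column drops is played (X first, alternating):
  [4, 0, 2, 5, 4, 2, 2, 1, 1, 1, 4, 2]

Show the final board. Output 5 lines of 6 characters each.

Answer: ......
..O...
.OX.X.
.XO.X.
OOX.XO

Derivation:
Move 1: X drops in col 4, lands at row 4
Move 2: O drops in col 0, lands at row 4
Move 3: X drops in col 2, lands at row 4
Move 4: O drops in col 5, lands at row 4
Move 5: X drops in col 4, lands at row 3
Move 6: O drops in col 2, lands at row 3
Move 7: X drops in col 2, lands at row 2
Move 8: O drops in col 1, lands at row 4
Move 9: X drops in col 1, lands at row 3
Move 10: O drops in col 1, lands at row 2
Move 11: X drops in col 4, lands at row 2
Move 12: O drops in col 2, lands at row 1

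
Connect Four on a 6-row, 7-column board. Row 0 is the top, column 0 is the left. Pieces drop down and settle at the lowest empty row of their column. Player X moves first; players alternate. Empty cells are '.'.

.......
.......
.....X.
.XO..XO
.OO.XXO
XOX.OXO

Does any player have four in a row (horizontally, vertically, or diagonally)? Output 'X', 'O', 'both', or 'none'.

X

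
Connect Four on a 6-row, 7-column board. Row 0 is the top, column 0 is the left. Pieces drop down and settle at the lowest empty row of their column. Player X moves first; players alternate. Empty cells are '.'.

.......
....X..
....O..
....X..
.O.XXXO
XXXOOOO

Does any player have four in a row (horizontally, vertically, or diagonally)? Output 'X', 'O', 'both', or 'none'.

O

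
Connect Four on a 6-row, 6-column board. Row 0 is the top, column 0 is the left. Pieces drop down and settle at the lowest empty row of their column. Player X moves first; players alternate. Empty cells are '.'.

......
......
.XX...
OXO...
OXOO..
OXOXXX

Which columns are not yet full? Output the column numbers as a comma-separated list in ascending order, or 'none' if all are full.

col 0: top cell = '.' → open
col 1: top cell = '.' → open
col 2: top cell = '.' → open
col 3: top cell = '.' → open
col 4: top cell = '.' → open
col 5: top cell = '.' → open

Answer: 0,1,2,3,4,5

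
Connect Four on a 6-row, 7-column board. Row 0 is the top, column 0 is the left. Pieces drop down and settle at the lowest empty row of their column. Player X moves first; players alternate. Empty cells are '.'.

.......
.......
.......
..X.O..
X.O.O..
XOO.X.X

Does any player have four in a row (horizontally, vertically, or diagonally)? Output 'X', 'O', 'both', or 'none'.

none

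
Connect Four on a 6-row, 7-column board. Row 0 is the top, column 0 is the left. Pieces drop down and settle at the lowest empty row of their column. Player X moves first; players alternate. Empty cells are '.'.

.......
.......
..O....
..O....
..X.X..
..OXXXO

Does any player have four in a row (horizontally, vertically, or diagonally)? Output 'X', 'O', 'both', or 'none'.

none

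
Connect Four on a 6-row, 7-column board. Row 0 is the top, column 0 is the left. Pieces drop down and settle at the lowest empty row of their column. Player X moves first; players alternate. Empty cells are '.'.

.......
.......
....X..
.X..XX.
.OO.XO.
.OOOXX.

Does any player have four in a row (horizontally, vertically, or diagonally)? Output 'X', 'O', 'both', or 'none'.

X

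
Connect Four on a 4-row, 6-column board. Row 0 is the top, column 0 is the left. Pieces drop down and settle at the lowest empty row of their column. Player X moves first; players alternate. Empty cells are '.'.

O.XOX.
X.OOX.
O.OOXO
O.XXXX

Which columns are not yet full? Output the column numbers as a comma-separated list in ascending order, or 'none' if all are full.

Answer: 1,5

Derivation:
col 0: top cell = 'O' → FULL
col 1: top cell = '.' → open
col 2: top cell = 'X' → FULL
col 3: top cell = 'O' → FULL
col 4: top cell = 'X' → FULL
col 5: top cell = '.' → open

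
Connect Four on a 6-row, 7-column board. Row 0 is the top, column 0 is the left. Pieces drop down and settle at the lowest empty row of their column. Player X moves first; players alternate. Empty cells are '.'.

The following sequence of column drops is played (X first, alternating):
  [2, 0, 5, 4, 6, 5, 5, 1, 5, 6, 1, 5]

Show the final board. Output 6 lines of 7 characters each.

Move 1: X drops in col 2, lands at row 5
Move 2: O drops in col 0, lands at row 5
Move 3: X drops in col 5, lands at row 5
Move 4: O drops in col 4, lands at row 5
Move 5: X drops in col 6, lands at row 5
Move 6: O drops in col 5, lands at row 4
Move 7: X drops in col 5, lands at row 3
Move 8: O drops in col 1, lands at row 5
Move 9: X drops in col 5, lands at row 2
Move 10: O drops in col 6, lands at row 4
Move 11: X drops in col 1, lands at row 4
Move 12: O drops in col 5, lands at row 1

Answer: .......
.....O.
.....X.
.....X.
.X...OO
OOX.OXX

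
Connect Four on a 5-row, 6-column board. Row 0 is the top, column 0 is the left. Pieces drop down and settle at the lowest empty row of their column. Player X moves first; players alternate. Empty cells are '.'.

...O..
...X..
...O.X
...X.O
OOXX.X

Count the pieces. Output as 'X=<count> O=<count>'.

X=6 O=5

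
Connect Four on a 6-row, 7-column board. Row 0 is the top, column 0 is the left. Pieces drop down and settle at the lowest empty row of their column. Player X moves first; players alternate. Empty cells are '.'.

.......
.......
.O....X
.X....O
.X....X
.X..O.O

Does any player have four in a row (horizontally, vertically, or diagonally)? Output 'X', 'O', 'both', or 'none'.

none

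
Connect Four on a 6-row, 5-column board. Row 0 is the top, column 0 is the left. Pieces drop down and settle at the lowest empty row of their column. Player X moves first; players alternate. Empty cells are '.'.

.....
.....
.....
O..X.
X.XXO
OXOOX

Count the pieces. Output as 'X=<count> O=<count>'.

X=6 O=5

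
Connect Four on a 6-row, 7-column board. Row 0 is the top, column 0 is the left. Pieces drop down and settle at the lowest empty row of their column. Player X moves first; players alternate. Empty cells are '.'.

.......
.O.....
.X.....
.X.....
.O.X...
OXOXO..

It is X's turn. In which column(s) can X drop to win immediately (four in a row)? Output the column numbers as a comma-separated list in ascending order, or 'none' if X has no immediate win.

col 0: drop X → no win
col 1: drop X → no win
col 2: drop X → no win
col 3: drop X → no win
col 4: drop X → no win
col 5: drop X → no win
col 6: drop X → no win

Answer: none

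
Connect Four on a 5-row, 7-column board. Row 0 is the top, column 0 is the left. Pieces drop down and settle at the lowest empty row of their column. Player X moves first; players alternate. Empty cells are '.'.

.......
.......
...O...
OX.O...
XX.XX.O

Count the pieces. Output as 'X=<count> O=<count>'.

X=5 O=4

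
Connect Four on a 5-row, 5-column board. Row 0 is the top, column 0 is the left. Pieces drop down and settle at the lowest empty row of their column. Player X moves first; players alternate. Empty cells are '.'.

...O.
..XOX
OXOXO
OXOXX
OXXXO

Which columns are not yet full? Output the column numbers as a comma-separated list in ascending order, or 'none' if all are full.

col 0: top cell = '.' → open
col 1: top cell = '.' → open
col 2: top cell = '.' → open
col 3: top cell = 'O' → FULL
col 4: top cell = '.' → open

Answer: 0,1,2,4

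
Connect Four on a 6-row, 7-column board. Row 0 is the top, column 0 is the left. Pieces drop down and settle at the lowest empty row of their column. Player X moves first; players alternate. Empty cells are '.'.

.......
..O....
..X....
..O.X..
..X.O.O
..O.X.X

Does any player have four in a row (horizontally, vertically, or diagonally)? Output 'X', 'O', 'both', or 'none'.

none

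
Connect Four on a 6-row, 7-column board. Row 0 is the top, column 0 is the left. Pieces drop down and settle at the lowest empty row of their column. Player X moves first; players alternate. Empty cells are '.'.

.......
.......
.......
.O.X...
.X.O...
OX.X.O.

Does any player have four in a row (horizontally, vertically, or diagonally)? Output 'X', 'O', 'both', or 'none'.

none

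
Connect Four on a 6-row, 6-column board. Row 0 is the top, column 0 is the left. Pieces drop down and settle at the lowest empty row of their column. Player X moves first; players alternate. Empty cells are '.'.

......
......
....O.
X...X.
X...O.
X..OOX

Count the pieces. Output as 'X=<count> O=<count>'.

X=5 O=4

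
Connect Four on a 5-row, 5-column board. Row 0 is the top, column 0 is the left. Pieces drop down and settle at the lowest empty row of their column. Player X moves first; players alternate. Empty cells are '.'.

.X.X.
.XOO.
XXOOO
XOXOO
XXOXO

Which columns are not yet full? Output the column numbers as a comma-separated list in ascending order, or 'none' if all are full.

col 0: top cell = '.' → open
col 1: top cell = 'X' → FULL
col 2: top cell = '.' → open
col 3: top cell = 'X' → FULL
col 4: top cell = '.' → open

Answer: 0,2,4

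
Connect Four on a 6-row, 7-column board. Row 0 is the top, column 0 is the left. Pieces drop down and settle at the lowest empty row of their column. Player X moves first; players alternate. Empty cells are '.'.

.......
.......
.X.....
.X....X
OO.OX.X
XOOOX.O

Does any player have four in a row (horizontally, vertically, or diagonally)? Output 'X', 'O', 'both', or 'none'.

none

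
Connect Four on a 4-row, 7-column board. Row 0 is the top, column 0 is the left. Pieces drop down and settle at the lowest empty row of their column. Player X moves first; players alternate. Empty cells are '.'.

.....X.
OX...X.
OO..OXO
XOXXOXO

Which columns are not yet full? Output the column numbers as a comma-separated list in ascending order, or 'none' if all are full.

Answer: 0,1,2,3,4,6

Derivation:
col 0: top cell = '.' → open
col 1: top cell = '.' → open
col 2: top cell = '.' → open
col 3: top cell = '.' → open
col 4: top cell = '.' → open
col 5: top cell = 'X' → FULL
col 6: top cell = '.' → open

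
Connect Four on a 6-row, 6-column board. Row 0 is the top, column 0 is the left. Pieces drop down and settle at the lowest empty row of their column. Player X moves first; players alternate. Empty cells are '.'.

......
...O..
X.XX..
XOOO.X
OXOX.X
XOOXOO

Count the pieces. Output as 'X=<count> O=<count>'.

X=10 O=10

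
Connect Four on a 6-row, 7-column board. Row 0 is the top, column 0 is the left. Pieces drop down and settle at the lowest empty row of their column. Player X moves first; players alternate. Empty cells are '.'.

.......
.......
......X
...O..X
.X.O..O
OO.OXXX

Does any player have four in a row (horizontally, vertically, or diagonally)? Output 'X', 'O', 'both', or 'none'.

none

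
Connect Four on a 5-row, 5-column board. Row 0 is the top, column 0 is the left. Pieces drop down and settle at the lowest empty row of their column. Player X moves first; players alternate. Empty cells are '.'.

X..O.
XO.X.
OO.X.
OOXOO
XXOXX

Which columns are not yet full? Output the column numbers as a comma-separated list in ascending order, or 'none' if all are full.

col 0: top cell = 'X' → FULL
col 1: top cell = '.' → open
col 2: top cell = '.' → open
col 3: top cell = 'O' → FULL
col 4: top cell = '.' → open

Answer: 1,2,4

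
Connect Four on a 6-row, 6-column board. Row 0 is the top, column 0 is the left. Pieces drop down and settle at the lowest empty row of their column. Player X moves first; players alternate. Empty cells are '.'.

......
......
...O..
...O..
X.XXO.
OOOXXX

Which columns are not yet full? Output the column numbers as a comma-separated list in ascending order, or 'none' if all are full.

Answer: 0,1,2,3,4,5

Derivation:
col 0: top cell = '.' → open
col 1: top cell = '.' → open
col 2: top cell = '.' → open
col 3: top cell = '.' → open
col 4: top cell = '.' → open
col 5: top cell = '.' → open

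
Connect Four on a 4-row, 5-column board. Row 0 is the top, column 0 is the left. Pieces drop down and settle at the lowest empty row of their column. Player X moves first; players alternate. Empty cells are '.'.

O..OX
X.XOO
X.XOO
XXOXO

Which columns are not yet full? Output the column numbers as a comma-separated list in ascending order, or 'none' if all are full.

col 0: top cell = 'O' → FULL
col 1: top cell = '.' → open
col 2: top cell = '.' → open
col 3: top cell = 'O' → FULL
col 4: top cell = 'X' → FULL

Answer: 1,2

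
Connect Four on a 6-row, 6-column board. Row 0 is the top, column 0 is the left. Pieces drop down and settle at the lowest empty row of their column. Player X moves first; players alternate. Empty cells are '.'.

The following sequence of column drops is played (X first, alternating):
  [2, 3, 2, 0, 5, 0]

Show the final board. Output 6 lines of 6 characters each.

Answer: ......
......
......
......
O.X...
O.XO.X

Derivation:
Move 1: X drops in col 2, lands at row 5
Move 2: O drops in col 3, lands at row 5
Move 3: X drops in col 2, lands at row 4
Move 4: O drops in col 0, lands at row 5
Move 5: X drops in col 5, lands at row 5
Move 6: O drops in col 0, lands at row 4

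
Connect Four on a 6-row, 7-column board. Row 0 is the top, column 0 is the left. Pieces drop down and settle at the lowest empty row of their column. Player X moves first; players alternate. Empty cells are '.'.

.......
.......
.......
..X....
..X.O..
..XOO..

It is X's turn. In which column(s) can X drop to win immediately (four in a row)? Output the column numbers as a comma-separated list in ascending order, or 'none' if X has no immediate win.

col 0: drop X → no win
col 1: drop X → no win
col 2: drop X → WIN!
col 3: drop X → no win
col 4: drop X → no win
col 5: drop X → no win
col 6: drop X → no win

Answer: 2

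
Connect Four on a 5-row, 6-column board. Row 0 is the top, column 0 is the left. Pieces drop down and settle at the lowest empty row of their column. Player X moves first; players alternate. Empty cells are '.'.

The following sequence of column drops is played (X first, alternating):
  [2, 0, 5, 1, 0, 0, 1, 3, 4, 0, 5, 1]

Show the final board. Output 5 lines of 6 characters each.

Answer: ......
O.....
OO....
XX...X
OOXOXX

Derivation:
Move 1: X drops in col 2, lands at row 4
Move 2: O drops in col 0, lands at row 4
Move 3: X drops in col 5, lands at row 4
Move 4: O drops in col 1, lands at row 4
Move 5: X drops in col 0, lands at row 3
Move 6: O drops in col 0, lands at row 2
Move 7: X drops in col 1, lands at row 3
Move 8: O drops in col 3, lands at row 4
Move 9: X drops in col 4, lands at row 4
Move 10: O drops in col 0, lands at row 1
Move 11: X drops in col 5, lands at row 3
Move 12: O drops in col 1, lands at row 2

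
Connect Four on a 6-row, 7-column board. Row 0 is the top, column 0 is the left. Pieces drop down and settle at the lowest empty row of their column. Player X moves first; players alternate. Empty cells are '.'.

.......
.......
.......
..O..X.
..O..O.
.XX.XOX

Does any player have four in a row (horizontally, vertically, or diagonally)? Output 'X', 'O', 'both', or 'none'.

none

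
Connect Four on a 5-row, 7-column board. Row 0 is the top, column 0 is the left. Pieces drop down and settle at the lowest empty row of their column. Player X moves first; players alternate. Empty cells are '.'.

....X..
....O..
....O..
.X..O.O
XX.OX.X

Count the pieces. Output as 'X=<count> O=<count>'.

X=6 O=5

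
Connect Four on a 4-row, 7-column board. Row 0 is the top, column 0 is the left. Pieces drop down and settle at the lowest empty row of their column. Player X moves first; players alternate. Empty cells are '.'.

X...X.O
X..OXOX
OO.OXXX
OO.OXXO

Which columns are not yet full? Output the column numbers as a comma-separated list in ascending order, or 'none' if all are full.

Answer: 1,2,3,5

Derivation:
col 0: top cell = 'X' → FULL
col 1: top cell = '.' → open
col 2: top cell = '.' → open
col 3: top cell = '.' → open
col 4: top cell = 'X' → FULL
col 5: top cell = '.' → open
col 6: top cell = 'O' → FULL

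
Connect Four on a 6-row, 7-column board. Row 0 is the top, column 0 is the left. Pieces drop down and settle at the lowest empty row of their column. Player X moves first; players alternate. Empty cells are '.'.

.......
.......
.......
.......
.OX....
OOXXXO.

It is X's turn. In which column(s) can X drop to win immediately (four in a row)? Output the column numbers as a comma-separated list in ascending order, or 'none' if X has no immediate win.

Answer: none

Derivation:
col 0: drop X → no win
col 1: drop X → no win
col 2: drop X → no win
col 3: drop X → no win
col 4: drop X → no win
col 5: drop X → no win
col 6: drop X → no win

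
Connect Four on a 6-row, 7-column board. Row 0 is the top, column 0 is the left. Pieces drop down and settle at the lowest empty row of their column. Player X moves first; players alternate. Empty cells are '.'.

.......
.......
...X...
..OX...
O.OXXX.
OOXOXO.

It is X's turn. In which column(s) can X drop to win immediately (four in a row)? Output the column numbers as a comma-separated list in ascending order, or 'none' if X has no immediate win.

Answer: 3

Derivation:
col 0: drop X → no win
col 1: drop X → no win
col 2: drop X → no win
col 3: drop X → WIN!
col 4: drop X → no win
col 5: drop X → no win
col 6: drop X → no win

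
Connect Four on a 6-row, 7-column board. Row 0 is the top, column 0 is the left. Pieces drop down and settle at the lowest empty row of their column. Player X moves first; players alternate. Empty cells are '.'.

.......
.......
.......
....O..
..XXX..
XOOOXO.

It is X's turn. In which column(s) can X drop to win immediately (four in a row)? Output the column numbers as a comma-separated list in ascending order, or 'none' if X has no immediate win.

col 0: drop X → no win
col 1: drop X → WIN!
col 2: drop X → no win
col 3: drop X → no win
col 4: drop X → no win
col 5: drop X → WIN!
col 6: drop X → no win

Answer: 1,5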